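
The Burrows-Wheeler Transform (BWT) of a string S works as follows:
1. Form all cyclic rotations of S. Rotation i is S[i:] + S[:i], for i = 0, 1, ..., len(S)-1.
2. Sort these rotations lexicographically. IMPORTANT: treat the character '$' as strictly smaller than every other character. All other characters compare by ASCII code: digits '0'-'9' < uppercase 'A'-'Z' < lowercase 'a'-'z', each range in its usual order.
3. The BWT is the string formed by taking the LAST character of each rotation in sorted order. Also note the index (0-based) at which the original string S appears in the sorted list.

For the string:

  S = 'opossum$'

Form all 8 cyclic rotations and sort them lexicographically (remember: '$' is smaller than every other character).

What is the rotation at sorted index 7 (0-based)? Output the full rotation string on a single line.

All 8 rotations (rotation i = S[i:]+S[:i]):
  rot[0] = opossum$
  rot[1] = possum$o
  rot[2] = ossum$op
  rot[3] = ssum$opo
  rot[4] = sum$opos
  rot[5] = um$oposs
  rot[6] = m$opossu
  rot[7] = $opossum
Sorted (with $ < everything):
  sorted[0] = $opossum
  sorted[1] = m$opossu
  sorted[2] = opossum$
  sorted[3] = ossum$op
  sorted[4] = possum$o
  sorted[5] = ssum$opo
  sorted[6] = sum$opos
  sorted[7] = um$oposs
sorted[7] = um$oposs

Answer: um$oposs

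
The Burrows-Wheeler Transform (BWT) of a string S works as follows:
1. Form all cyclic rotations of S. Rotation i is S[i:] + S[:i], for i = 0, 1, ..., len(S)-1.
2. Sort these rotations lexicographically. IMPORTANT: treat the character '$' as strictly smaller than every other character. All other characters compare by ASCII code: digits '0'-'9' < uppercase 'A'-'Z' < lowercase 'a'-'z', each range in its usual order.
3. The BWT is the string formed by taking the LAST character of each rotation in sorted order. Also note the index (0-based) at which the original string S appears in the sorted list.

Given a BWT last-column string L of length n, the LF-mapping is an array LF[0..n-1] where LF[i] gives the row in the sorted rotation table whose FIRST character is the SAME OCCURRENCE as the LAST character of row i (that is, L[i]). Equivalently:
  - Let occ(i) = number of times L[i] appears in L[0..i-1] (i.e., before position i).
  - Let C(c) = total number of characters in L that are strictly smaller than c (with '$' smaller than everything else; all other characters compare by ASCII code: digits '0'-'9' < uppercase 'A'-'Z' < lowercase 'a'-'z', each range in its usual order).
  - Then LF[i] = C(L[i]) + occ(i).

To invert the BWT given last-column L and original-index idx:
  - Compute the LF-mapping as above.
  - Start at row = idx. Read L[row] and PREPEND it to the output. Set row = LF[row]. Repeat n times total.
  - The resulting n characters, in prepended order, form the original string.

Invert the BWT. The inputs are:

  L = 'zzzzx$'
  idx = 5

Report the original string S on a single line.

Answer: zzxzz$

Derivation:
LF mapping: 2 3 4 5 1 0
Walk LF starting at row 5, prepending L[row]:
  step 1: row=5, L[5]='$', prepend. Next row=LF[5]=0
  step 2: row=0, L[0]='z', prepend. Next row=LF[0]=2
  step 3: row=2, L[2]='z', prepend. Next row=LF[2]=4
  step 4: row=4, L[4]='x', prepend. Next row=LF[4]=1
  step 5: row=1, L[1]='z', prepend. Next row=LF[1]=3
  step 6: row=3, L[3]='z', prepend. Next row=LF[3]=5
Reversed output: zzxzz$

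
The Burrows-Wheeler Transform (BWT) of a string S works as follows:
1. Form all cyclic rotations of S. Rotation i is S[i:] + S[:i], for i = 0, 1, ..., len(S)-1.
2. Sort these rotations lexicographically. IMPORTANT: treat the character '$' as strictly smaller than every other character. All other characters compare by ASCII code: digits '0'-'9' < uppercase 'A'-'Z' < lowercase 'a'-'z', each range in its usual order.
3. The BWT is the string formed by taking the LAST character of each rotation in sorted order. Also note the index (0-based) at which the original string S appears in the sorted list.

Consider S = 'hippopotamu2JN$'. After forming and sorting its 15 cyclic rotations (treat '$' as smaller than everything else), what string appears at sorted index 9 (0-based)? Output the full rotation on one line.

Answer: otamu2JN$hippop

Derivation:
All 15 rotations (rotation i = S[i:]+S[:i]):
  rot[0] = hippopotamu2JN$
  rot[1] = ippopotamu2JN$h
  rot[2] = ppopotamu2JN$hi
  rot[3] = popotamu2JN$hip
  rot[4] = opotamu2JN$hipp
  rot[5] = potamu2JN$hippo
  rot[6] = otamu2JN$hippop
  rot[7] = tamu2JN$hippopo
  rot[8] = amu2JN$hippopot
  rot[9] = mu2JN$hippopota
  rot[10] = u2JN$hippopotam
  rot[11] = 2JN$hippopotamu
  rot[12] = JN$hippopotamu2
  rot[13] = N$hippopotamu2J
  rot[14] = $hippopotamu2JN
Sorted (with $ < everything):
  sorted[0] = $hippopotamu2JN
  sorted[1] = 2JN$hippopotamu
  sorted[2] = JN$hippopotamu2
  sorted[3] = N$hippopotamu2J
  sorted[4] = amu2JN$hippopot
  sorted[5] = hippopotamu2JN$
  sorted[6] = ippopotamu2JN$h
  sorted[7] = mu2JN$hippopota
  sorted[8] = opotamu2JN$hipp
  sorted[9] = otamu2JN$hippop
  sorted[10] = popotamu2JN$hip
  sorted[11] = potamu2JN$hippo
  sorted[12] = ppopotamu2JN$hi
  sorted[13] = tamu2JN$hippopo
  sorted[14] = u2JN$hippopotam
sorted[9] = otamu2JN$hippop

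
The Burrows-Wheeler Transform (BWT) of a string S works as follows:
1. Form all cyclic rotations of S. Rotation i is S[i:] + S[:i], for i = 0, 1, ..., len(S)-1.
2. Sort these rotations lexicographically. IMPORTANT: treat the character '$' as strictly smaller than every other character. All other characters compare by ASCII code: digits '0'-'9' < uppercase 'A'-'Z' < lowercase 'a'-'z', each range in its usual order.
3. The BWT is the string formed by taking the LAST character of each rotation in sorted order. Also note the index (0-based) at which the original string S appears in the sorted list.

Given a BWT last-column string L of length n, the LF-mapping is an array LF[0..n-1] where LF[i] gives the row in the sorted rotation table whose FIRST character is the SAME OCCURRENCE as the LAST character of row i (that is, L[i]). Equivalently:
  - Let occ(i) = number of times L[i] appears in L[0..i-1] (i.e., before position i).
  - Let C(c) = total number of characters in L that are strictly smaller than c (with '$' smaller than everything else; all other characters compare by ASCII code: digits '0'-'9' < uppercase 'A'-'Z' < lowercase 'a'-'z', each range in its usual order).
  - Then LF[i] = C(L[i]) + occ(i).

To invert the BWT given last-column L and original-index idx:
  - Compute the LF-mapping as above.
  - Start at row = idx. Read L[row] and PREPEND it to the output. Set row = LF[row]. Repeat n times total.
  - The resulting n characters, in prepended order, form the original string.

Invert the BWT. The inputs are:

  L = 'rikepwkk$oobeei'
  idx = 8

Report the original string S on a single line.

Answer: kiwibookkeeper$

Derivation:
LF mapping: 13 5 7 2 12 14 8 9 0 10 11 1 3 4 6
Walk LF starting at row 8, prepending L[row]:
  step 1: row=8, L[8]='$', prepend. Next row=LF[8]=0
  step 2: row=0, L[0]='r', prepend. Next row=LF[0]=13
  step 3: row=13, L[13]='e', prepend. Next row=LF[13]=4
  step 4: row=4, L[4]='p', prepend. Next row=LF[4]=12
  step 5: row=12, L[12]='e', prepend. Next row=LF[12]=3
  step 6: row=3, L[3]='e', prepend. Next row=LF[3]=2
  step 7: row=2, L[2]='k', prepend. Next row=LF[2]=7
  step 8: row=7, L[7]='k', prepend. Next row=LF[7]=9
  step 9: row=9, L[9]='o', prepend. Next row=LF[9]=10
  step 10: row=10, L[10]='o', prepend. Next row=LF[10]=11
  step 11: row=11, L[11]='b', prepend. Next row=LF[11]=1
  step 12: row=1, L[1]='i', prepend. Next row=LF[1]=5
  step 13: row=5, L[5]='w', prepend. Next row=LF[5]=14
  step 14: row=14, L[14]='i', prepend. Next row=LF[14]=6
  step 15: row=6, L[6]='k', prepend. Next row=LF[6]=8
Reversed output: kiwibookkeeper$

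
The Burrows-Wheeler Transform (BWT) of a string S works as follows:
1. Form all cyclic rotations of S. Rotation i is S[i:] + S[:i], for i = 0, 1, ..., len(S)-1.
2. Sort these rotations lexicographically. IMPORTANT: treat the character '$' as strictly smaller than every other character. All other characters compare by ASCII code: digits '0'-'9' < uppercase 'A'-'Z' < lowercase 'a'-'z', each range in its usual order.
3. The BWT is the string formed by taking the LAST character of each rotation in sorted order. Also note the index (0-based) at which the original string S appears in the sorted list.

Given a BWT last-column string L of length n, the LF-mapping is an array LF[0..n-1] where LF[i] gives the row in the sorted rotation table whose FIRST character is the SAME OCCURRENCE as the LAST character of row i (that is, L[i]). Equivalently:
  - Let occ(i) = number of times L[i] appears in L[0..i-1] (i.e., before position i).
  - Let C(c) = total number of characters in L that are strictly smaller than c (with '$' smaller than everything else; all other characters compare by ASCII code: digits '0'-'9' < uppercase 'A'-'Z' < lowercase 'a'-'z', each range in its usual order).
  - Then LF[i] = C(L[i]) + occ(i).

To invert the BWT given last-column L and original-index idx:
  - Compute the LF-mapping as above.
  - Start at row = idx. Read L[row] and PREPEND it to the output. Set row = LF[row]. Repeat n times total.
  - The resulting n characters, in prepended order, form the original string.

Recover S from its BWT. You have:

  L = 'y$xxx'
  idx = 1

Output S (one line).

LF mapping: 4 0 1 2 3
Walk LF starting at row 1, prepending L[row]:
  step 1: row=1, L[1]='$', prepend. Next row=LF[1]=0
  step 2: row=0, L[0]='y', prepend. Next row=LF[0]=4
  step 3: row=4, L[4]='x', prepend. Next row=LF[4]=3
  step 4: row=3, L[3]='x', prepend. Next row=LF[3]=2
  step 5: row=2, L[2]='x', prepend. Next row=LF[2]=1
Reversed output: xxxy$

Answer: xxxy$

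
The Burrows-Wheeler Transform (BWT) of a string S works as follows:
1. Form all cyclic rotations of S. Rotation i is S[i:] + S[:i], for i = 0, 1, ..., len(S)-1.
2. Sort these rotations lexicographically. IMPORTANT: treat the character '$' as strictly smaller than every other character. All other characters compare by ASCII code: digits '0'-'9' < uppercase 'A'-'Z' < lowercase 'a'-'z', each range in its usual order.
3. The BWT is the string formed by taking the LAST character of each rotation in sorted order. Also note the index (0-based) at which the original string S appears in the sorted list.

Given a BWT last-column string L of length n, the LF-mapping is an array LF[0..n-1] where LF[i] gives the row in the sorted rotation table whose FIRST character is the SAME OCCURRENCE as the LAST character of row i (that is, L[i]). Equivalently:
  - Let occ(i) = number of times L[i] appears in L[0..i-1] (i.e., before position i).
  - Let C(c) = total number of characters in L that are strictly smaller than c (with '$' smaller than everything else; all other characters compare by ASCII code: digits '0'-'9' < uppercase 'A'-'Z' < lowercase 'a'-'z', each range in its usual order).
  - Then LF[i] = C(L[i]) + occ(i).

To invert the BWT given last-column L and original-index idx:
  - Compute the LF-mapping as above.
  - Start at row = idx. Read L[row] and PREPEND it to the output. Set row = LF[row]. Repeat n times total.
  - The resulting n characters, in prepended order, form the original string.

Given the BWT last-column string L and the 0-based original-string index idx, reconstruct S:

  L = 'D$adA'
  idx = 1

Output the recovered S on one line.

Answer: AdaD$

Derivation:
LF mapping: 2 0 3 4 1
Walk LF starting at row 1, prepending L[row]:
  step 1: row=1, L[1]='$', prepend. Next row=LF[1]=0
  step 2: row=0, L[0]='D', prepend. Next row=LF[0]=2
  step 3: row=2, L[2]='a', prepend. Next row=LF[2]=3
  step 4: row=3, L[3]='d', prepend. Next row=LF[3]=4
  step 5: row=4, L[4]='A', prepend. Next row=LF[4]=1
Reversed output: AdaD$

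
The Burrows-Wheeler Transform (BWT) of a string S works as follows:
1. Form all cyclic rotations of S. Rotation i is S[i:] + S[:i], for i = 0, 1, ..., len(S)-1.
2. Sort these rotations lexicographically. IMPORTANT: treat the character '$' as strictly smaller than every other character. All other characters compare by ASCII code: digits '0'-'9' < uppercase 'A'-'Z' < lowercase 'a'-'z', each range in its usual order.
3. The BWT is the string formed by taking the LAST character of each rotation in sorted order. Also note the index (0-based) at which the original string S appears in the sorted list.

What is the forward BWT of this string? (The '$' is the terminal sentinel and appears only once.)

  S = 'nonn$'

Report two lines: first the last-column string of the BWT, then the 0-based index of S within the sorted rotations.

Answer: nno$n
3

Derivation:
All 5 rotations (rotation i = S[i:]+S[:i]):
  rot[0] = nonn$
  rot[1] = onn$n
  rot[2] = nn$no
  rot[3] = n$non
  rot[4] = $nonn
Sorted (with $ < everything):
  sorted[0] = $nonn  (last char: 'n')
  sorted[1] = n$non  (last char: 'n')
  sorted[2] = nn$no  (last char: 'o')
  sorted[3] = nonn$  (last char: '$')
  sorted[4] = onn$n  (last char: 'n')
Last column: nno$n
Original string S is at sorted index 3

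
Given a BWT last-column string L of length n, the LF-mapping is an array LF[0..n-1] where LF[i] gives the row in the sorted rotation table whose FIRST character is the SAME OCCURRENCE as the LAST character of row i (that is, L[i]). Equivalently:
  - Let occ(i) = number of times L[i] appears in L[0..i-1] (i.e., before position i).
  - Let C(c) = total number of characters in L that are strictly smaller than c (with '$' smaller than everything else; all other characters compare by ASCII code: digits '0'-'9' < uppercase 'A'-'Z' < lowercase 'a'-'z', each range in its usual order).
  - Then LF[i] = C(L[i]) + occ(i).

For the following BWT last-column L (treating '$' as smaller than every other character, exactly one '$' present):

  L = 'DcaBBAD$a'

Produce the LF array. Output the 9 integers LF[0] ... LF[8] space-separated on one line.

Answer: 4 8 6 2 3 1 5 0 7

Derivation:
Char counts: '$':1, 'A':1, 'B':2, 'D':2, 'a':2, 'c':1
C (first-col start): C('$')=0, C('A')=1, C('B')=2, C('D')=4, C('a')=6, C('c')=8
L[0]='D': occ=0, LF[0]=C('D')+0=4+0=4
L[1]='c': occ=0, LF[1]=C('c')+0=8+0=8
L[2]='a': occ=0, LF[2]=C('a')+0=6+0=6
L[3]='B': occ=0, LF[3]=C('B')+0=2+0=2
L[4]='B': occ=1, LF[4]=C('B')+1=2+1=3
L[5]='A': occ=0, LF[5]=C('A')+0=1+0=1
L[6]='D': occ=1, LF[6]=C('D')+1=4+1=5
L[7]='$': occ=0, LF[7]=C('$')+0=0+0=0
L[8]='a': occ=1, LF[8]=C('a')+1=6+1=7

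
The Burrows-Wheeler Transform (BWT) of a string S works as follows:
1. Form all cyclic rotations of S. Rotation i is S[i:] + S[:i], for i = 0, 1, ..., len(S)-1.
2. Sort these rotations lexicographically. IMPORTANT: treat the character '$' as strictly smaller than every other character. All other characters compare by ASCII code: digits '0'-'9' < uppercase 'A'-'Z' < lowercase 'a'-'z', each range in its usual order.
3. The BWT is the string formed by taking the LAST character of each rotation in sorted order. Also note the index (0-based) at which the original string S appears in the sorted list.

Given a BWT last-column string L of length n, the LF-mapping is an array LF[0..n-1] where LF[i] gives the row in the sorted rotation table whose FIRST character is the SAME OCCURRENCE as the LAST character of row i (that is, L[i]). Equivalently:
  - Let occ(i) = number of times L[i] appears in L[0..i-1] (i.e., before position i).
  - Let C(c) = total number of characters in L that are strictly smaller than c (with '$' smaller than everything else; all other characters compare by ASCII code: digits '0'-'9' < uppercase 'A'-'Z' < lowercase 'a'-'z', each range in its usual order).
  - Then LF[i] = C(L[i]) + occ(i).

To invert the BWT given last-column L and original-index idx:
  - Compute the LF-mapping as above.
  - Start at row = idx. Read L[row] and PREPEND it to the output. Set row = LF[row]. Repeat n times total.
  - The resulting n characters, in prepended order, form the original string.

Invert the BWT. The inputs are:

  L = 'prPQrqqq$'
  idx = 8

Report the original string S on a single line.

Answer: rqqqrPQp$

Derivation:
LF mapping: 3 7 1 2 8 4 5 6 0
Walk LF starting at row 8, prepending L[row]:
  step 1: row=8, L[8]='$', prepend. Next row=LF[8]=0
  step 2: row=0, L[0]='p', prepend. Next row=LF[0]=3
  step 3: row=3, L[3]='Q', prepend. Next row=LF[3]=2
  step 4: row=2, L[2]='P', prepend. Next row=LF[2]=1
  step 5: row=1, L[1]='r', prepend. Next row=LF[1]=7
  step 6: row=7, L[7]='q', prepend. Next row=LF[7]=6
  step 7: row=6, L[6]='q', prepend. Next row=LF[6]=5
  step 8: row=5, L[5]='q', prepend. Next row=LF[5]=4
  step 9: row=4, L[4]='r', prepend. Next row=LF[4]=8
Reversed output: rqqqrPQp$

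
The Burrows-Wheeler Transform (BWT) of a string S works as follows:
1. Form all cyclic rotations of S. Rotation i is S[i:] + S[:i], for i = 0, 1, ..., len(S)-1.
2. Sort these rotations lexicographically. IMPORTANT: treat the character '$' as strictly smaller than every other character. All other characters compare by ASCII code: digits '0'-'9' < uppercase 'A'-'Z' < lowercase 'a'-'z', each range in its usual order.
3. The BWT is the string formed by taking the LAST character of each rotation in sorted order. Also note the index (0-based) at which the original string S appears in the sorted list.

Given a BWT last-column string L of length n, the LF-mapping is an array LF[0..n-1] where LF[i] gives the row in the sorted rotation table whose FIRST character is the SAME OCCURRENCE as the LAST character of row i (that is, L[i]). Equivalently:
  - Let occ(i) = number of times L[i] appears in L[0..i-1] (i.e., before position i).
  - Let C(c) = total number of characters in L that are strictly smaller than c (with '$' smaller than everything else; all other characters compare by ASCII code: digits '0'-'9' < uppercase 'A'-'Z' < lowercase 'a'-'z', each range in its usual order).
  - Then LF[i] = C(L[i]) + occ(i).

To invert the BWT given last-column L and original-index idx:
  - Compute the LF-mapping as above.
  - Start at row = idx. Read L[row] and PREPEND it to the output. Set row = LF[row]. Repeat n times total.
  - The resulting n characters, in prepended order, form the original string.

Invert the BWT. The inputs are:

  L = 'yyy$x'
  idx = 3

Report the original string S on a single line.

Answer: yxyy$

Derivation:
LF mapping: 2 3 4 0 1
Walk LF starting at row 3, prepending L[row]:
  step 1: row=3, L[3]='$', prepend. Next row=LF[3]=0
  step 2: row=0, L[0]='y', prepend. Next row=LF[0]=2
  step 3: row=2, L[2]='y', prepend. Next row=LF[2]=4
  step 4: row=4, L[4]='x', prepend. Next row=LF[4]=1
  step 5: row=1, L[1]='y', prepend. Next row=LF[1]=3
Reversed output: yxyy$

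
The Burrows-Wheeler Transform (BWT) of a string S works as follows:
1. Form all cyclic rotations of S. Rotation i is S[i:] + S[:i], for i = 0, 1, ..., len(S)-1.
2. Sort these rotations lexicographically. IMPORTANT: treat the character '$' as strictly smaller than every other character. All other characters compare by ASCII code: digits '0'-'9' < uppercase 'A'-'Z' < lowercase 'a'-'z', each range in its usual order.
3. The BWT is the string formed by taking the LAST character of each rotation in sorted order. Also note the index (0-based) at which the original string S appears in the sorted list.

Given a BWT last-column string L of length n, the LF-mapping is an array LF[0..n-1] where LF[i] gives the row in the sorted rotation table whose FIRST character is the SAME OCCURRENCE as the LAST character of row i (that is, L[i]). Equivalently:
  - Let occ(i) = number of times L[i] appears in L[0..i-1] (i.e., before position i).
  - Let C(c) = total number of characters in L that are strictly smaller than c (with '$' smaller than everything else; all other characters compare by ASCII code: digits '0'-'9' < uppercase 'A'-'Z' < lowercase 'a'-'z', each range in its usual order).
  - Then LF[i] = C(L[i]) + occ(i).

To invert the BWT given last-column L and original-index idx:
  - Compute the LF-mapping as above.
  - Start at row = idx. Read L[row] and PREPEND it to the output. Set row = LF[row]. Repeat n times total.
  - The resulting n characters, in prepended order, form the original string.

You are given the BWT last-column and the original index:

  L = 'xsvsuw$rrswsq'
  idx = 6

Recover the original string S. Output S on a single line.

Answer: svrswwsrusqx$

Derivation:
LF mapping: 12 4 9 5 8 10 0 2 3 6 11 7 1
Walk LF starting at row 6, prepending L[row]:
  step 1: row=6, L[6]='$', prepend. Next row=LF[6]=0
  step 2: row=0, L[0]='x', prepend. Next row=LF[0]=12
  step 3: row=12, L[12]='q', prepend. Next row=LF[12]=1
  step 4: row=1, L[1]='s', prepend. Next row=LF[1]=4
  step 5: row=4, L[4]='u', prepend. Next row=LF[4]=8
  step 6: row=8, L[8]='r', prepend. Next row=LF[8]=3
  step 7: row=3, L[3]='s', prepend. Next row=LF[3]=5
  step 8: row=5, L[5]='w', prepend. Next row=LF[5]=10
  step 9: row=10, L[10]='w', prepend. Next row=LF[10]=11
  step 10: row=11, L[11]='s', prepend. Next row=LF[11]=7
  step 11: row=7, L[7]='r', prepend. Next row=LF[7]=2
  step 12: row=2, L[2]='v', prepend. Next row=LF[2]=9
  step 13: row=9, L[9]='s', prepend. Next row=LF[9]=6
Reversed output: svrswwsrusqx$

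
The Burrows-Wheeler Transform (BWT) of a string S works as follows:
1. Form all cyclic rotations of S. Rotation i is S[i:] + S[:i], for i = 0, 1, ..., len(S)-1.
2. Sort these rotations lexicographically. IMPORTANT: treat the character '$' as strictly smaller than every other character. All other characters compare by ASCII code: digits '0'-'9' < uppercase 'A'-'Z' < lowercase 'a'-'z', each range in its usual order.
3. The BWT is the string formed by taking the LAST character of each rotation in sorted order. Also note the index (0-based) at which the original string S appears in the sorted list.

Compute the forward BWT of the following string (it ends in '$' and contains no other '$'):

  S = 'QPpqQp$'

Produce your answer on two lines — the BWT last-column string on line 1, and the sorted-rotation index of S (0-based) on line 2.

Answer: pQ$qQPp
2

Derivation:
All 7 rotations (rotation i = S[i:]+S[:i]):
  rot[0] = QPpqQp$
  rot[1] = PpqQp$Q
  rot[2] = pqQp$QP
  rot[3] = qQp$QPp
  rot[4] = Qp$QPpq
  rot[5] = p$QPpqQ
  rot[6] = $QPpqQp
Sorted (with $ < everything):
  sorted[0] = $QPpqQp  (last char: 'p')
  sorted[1] = PpqQp$Q  (last char: 'Q')
  sorted[2] = QPpqQp$  (last char: '$')
  sorted[3] = Qp$QPpq  (last char: 'q')
  sorted[4] = p$QPpqQ  (last char: 'Q')
  sorted[5] = pqQp$QP  (last char: 'P')
  sorted[6] = qQp$QPp  (last char: 'p')
Last column: pQ$qQPp
Original string S is at sorted index 2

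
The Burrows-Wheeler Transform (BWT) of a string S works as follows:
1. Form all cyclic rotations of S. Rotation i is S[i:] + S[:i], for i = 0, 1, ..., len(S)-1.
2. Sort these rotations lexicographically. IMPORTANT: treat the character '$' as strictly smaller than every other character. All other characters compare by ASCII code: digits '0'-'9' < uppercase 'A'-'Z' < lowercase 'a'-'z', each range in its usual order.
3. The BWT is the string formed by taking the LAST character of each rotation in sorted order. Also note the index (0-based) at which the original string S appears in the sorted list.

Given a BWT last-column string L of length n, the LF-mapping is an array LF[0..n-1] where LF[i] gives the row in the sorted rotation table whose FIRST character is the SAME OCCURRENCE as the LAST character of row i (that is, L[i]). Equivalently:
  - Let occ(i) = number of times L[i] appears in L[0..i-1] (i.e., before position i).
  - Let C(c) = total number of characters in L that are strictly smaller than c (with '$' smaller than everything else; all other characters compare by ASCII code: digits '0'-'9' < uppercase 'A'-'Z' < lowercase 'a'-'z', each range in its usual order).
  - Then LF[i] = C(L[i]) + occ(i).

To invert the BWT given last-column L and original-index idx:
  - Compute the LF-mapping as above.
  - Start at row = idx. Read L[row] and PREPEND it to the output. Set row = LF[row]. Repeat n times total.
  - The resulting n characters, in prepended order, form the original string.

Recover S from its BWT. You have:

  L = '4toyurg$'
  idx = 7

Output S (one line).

Answer: yogurt4$

Derivation:
LF mapping: 1 5 3 7 6 4 2 0
Walk LF starting at row 7, prepending L[row]:
  step 1: row=7, L[7]='$', prepend. Next row=LF[7]=0
  step 2: row=0, L[0]='4', prepend. Next row=LF[0]=1
  step 3: row=1, L[1]='t', prepend. Next row=LF[1]=5
  step 4: row=5, L[5]='r', prepend. Next row=LF[5]=4
  step 5: row=4, L[4]='u', prepend. Next row=LF[4]=6
  step 6: row=6, L[6]='g', prepend. Next row=LF[6]=2
  step 7: row=2, L[2]='o', prepend. Next row=LF[2]=3
  step 8: row=3, L[3]='y', prepend. Next row=LF[3]=7
Reversed output: yogurt4$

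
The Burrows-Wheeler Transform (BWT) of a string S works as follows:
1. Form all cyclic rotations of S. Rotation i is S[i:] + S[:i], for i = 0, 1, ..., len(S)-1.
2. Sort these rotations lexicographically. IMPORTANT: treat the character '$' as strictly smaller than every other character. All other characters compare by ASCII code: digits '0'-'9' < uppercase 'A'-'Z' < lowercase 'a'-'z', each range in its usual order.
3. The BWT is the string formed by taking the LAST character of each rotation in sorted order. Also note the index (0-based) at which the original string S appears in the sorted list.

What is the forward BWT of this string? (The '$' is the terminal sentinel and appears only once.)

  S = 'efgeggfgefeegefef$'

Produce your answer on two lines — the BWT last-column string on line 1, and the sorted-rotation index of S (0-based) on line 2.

Answer: fffgg$egeeegefefge
5

Derivation:
All 18 rotations (rotation i = S[i:]+S[:i]):
  rot[0] = efgeggfgefeegefef$
  rot[1] = fgeggfgefeegefef$e
  rot[2] = geggfgefeegefef$ef
  rot[3] = eggfgefeegefef$efg
  rot[4] = ggfgefeegefef$efge
  rot[5] = gfgefeegefef$efgeg
  rot[6] = fgefeegefef$efgegg
  rot[7] = gefeegefef$efgeggf
  rot[8] = efeegefef$efgeggfg
  rot[9] = feegefef$efgeggfge
  rot[10] = eegefef$efgeggfgef
  rot[11] = egefef$efgeggfgefe
  rot[12] = gefef$efgeggfgefee
  rot[13] = efef$efgeggfgefeeg
  rot[14] = fef$efgeggfgefeege
  rot[15] = ef$efgeggfgefeegef
  rot[16] = f$efgeggfgefeegefe
  rot[17] = $efgeggfgefeegefef
Sorted (with $ < everything):
  sorted[0] = $efgeggfgefeegefef  (last char: 'f')
  sorted[1] = eegefef$efgeggfgef  (last char: 'f')
  sorted[2] = ef$efgeggfgefeegef  (last char: 'f')
  sorted[3] = efeegefef$efgeggfg  (last char: 'g')
  sorted[4] = efef$efgeggfgefeeg  (last char: 'g')
  sorted[5] = efgeggfgefeegefef$  (last char: '$')
  sorted[6] = egefef$efgeggfgefe  (last char: 'e')
  sorted[7] = eggfgefeegefef$efg  (last char: 'g')
  sorted[8] = f$efgeggfgefeegefe  (last char: 'e')
  sorted[9] = feegefef$efgeggfge  (last char: 'e')
  sorted[10] = fef$efgeggfgefeege  (last char: 'e')
  sorted[11] = fgefeegefef$efgegg  (last char: 'g')
  sorted[12] = fgeggfgefeegefef$e  (last char: 'e')
  sorted[13] = gefeegefef$efgeggf  (last char: 'f')
  sorted[14] = gefef$efgeggfgefee  (last char: 'e')
  sorted[15] = geggfgefeegefef$ef  (last char: 'f')
  sorted[16] = gfgefeegefef$efgeg  (last char: 'g')
  sorted[17] = ggfgefeegefef$efge  (last char: 'e')
Last column: fffgg$egeeegefefge
Original string S is at sorted index 5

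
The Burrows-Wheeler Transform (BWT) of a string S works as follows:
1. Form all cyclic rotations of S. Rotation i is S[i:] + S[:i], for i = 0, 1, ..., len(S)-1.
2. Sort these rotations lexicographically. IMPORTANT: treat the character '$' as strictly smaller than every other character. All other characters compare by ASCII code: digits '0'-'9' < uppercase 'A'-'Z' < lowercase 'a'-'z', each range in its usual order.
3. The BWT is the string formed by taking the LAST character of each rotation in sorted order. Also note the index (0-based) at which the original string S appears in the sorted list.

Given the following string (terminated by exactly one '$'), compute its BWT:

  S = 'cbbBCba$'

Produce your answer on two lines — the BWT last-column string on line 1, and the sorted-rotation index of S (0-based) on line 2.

All 8 rotations (rotation i = S[i:]+S[:i]):
  rot[0] = cbbBCba$
  rot[1] = bbBCba$c
  rot[2] = bBCba$cb
  rot[3] = BCba$cbb
  rot[4] = Cba$cbbB
  rot[5] = ba$cbbBC
  rot[6] = a$cbbBCb
  rot[7] = $cbbBCba
Sorted (with $ < everything):
  sorted[0] = $cbbBCba  (last char: 'a')
  sorted[1] = BCba$cbb  (last char: 'b')
  sorted[2] = Cba$cbbB  (last char: 'B')
  sorted[3] = a$cbbBCb  (last char: 'b')
  sorted[4] = bBCba$cb  (last char: 'b')
  sorted[5] = ba$cbbBC  (last char: 'C')
  sorted[6] = bbBCba$c  (last char: 'c')
  sorted[7] = cbbBCba$  (last char: '$')
Last column: abBbbCc$
Original string S is at sorted index 7

Answer: abBbbCc$
7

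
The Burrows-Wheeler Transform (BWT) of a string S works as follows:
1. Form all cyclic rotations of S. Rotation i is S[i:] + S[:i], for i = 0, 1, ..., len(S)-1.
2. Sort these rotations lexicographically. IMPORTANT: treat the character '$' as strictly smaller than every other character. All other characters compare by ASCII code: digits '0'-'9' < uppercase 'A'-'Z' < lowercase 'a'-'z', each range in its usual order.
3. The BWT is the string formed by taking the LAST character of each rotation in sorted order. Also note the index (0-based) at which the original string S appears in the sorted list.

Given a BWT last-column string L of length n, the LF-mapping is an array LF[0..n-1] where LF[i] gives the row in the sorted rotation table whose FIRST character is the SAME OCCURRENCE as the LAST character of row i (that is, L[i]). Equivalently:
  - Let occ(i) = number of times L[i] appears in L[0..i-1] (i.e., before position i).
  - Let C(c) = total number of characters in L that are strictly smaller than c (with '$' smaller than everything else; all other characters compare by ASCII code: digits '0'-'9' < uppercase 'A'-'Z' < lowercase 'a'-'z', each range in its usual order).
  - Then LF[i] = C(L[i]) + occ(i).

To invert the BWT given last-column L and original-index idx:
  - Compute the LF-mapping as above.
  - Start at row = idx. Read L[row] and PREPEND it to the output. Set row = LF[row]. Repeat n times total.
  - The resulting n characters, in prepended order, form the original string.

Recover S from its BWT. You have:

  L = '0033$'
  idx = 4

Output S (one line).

Answer: 3300$

Derivation:
LF mapping: 1 2 3 4 0
Walk LF starting at row 4, prepending L[row]:
  step 1: row=4, L[4]='$', prepend. Next row=LF[4]=0
  step 2: row=0, L[0]='0', prepend. Next row=LF[0]=1
  step 3: row=1, L[1]='0', prepend. Next row=LF[1]=2
  step 4: row=2, L[2]='3', prepend. Next row=LF[2]=3
  step 5: row=3, L[3]='3', prepend. Next row=LF[3]=4
Reversed output: 3300$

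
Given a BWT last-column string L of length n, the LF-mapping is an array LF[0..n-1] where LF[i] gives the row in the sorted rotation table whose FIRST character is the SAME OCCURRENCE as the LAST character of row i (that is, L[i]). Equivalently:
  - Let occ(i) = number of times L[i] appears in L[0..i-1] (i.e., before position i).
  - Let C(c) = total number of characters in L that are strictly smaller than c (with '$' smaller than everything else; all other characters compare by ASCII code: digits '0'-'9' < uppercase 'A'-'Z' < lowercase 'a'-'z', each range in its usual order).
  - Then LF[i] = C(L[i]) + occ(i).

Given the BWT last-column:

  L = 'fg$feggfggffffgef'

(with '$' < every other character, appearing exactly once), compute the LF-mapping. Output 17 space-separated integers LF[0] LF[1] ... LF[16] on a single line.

Answer: 3 11 0 4 1 12 13 5 14 15 6 7 8 9 16 2 10

Derivation:
Char counts: '$':1, 'e':2, 'f':8, 'g':6
C (first-col start): C('$')=0, C('e')=1, C('f')=3, C('g')=11
L[0]='f': occ=0, LF[0]=C('f')+0=3+0=3
L[1]='g': occ=0, LF[1]=C('g')+0=11+0=11
L[2]='$': occ=0, LF[2]=C('$')+0=0+0=0
L[3]='f': occ=1, LF[3]=C('f')+1=3+1=4
L[4]='e': occ=0, LF[4]=C('e')+0=1+0=1
L[5]='g': occ=1, LF[5]=C('g')+1=11+1=12
L[6]='g': occ=2, LF[6]=C('g')+2=11+2=13
L[7]='f': occ=2, LF[7]=C('f')+2=3+2=5
L[8]='g': occ=3, LF[8]=C('g')+3=11+3=14
L[9]='g': occ=4, LF[9]=C('g')+4=11+4=15
L[10]='f': occ=3, LF[10]=C('f')+3=3+3=6
L[11]='f': occ=4, LF[11]=C('f')+4=3+4=7
L[12]='f': occ=5, LF[12]=C('f')+5=3+5=8
L[13]='f': occ=6, LF[13]=C('f')+6=3+6=9
L[14]='g': occ=5, LF[14]=C('g')+5=11+5=16
L[15]='e': occ=1, LF[15]=C('e')+1=1+1=2
L[16]='f': occ=7, LF[16]=C('f')+7=3+7=10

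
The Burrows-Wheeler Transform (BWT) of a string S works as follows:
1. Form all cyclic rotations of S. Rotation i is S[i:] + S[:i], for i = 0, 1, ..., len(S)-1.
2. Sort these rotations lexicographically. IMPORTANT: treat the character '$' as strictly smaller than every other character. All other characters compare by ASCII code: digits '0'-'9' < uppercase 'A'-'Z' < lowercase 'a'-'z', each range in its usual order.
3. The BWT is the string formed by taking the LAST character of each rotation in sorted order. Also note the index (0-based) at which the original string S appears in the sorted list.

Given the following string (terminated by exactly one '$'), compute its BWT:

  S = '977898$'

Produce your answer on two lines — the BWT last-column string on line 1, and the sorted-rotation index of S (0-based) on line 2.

All 7 rotations (rotation i = S[i:]+S[:i]):
  rot[0] = 977898$
  rot[1] = 77898$9
  rot[2] = 7898$97
  rot[3] = 898$977
  rot[4] = 98$9778
  rot[5] = 8$97789
  rot[6] = $977898
Sorted (with $ < everything):
  sorted[0] = $977898  (last char: '8')
  sorted[1] = 77898$9  (last char: '9')
  sorted[2] = 7898$97  (last char: '7')
  sorted[3] = 8$97789  (last char: '9')
  sorted[4] = 898$977  (last char: '7')
  sorted[5] = 977898$  (last char: '$')
  sorted[6] = 98$9778  (last char: '8')
Last column: 89797$8
Original string S is at sorted index 5

Answer: 89797$8
5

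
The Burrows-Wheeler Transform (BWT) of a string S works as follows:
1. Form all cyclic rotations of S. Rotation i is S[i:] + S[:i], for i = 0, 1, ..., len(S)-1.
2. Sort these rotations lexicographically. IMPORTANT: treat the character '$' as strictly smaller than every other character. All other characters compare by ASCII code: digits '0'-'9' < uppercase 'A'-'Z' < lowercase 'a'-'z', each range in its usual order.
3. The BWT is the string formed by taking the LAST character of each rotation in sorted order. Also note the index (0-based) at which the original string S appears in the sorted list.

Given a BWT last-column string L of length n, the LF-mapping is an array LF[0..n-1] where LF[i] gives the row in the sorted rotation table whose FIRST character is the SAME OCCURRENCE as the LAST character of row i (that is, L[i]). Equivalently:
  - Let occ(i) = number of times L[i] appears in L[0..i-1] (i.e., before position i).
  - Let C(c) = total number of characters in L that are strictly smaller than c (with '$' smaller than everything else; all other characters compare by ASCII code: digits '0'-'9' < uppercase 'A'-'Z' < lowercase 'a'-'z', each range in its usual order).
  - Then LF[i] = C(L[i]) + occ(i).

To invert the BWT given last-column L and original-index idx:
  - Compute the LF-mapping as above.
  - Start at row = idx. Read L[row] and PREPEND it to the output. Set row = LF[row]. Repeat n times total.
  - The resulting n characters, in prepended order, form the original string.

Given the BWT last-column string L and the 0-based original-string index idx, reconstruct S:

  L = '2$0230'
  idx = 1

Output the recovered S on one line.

Answer: 00322$

Derivation:
LF mapping: 3 0 1 4 5 2
Walk LF starting at row 1, prepending L[row]:
  step 1: row=1, L[1]='$', prepend. Next row=LF[1]=0
  step 2: row=0, L[0]='2', prepend. Next row=LF[0]=3
  step 3: row=3, L[3]='2', prepend. Next row=LF[3]=4
  step 4: row=4, L[4]='3', prepend. Next row=LF[4]=5
  step 5: row=5, L[5]='0', prepend. Next row=LF[5]=2
  step 6: row=2, L[2]='0', prepend. Next row=LF[2]=1
Reversed output: 00322$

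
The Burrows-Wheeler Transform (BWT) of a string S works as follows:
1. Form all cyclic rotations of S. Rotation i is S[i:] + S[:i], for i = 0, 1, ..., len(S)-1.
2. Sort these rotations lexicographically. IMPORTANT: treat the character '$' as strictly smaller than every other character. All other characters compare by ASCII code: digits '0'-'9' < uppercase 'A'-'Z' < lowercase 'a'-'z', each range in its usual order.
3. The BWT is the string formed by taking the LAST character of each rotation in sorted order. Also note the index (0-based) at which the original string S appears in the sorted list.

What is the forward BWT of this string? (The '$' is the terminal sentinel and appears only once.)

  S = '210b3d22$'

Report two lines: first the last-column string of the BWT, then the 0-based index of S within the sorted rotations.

Answer: 2122$db03
4

Derivation:
All 9 rotations (rotation i = S[i:]+S[:i]):
  rot[0] = 210b3d22$
  rot[1] = 10b3d22$2
  rot[2] = 0b3d22$21
  rot[3] = b3d22$210
  rot[4] = 3d22$210b
  rot[5] = d22$210b3
  rot[6] = 22$210b3d
  rot[7] = 2$210b3d2
  rot[8] = $210b3d22
Sorted (with $ < everything):
  sorted[0] = $210b3d22  (last char: '2')
  sorted[1] = 0b3d22$21  (last char: '1')
  sorted[2] = 10b3d22$2  (last char: '2')
  sorted[3] = 2$210b3d2  (last char: '2')
  sorted[4] = 210b3d22$  (last char: '$')
  sorted[5] = 22$210b3d  (last char: 'd')
  sorted[6] = 3d22$210b  (last char: 'b')
  sorted[7] = b3d22$210  (last char: '0')
  sorted[8] = d22$210b3  (last char: '3')
Last column: 2122$db03
Original string S is at sorted index 4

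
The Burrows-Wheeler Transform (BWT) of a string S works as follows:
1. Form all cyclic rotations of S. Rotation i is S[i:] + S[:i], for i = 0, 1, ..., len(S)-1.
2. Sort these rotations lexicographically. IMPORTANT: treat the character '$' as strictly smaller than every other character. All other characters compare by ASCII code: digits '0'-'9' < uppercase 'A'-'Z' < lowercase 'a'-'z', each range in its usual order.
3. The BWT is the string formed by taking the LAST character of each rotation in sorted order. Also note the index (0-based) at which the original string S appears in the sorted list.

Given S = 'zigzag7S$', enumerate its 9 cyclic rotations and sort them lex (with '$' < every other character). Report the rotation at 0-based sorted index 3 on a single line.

Answer: ag7S$zigz

Derivation:
All 9 rotations (rotation i = S[i:]+S[:i]):
  rot[0] = zigzag7S$
  rot[1] = igzag7S$z
  rot[2] = gzag7S$zi
  rot[3] = zag7S$zig
  rot[4] = ag7S$zigz
  rot[5] = g7S$zigza
  rot[6] = 7S$zigzag
  rot[7] = S$zigzag7
  rot[8] = $zigzag7S
Sorted (with $ < everything):
  sorted[0] = $zigzag7S
  sorted[1] = 7S$zigzag
  sorted[2] = S$zigzag7
  sorted[3] = ag7S$zigz
  sorted[4] = g7S$zigza
  sorted[5] = gzag7S$zi
  sorted[6] = igzag7S$z
  sorted[7] = zag7S$zig
  sorted[8] = zigzag7S$
sorted[3] = ag7S$zigz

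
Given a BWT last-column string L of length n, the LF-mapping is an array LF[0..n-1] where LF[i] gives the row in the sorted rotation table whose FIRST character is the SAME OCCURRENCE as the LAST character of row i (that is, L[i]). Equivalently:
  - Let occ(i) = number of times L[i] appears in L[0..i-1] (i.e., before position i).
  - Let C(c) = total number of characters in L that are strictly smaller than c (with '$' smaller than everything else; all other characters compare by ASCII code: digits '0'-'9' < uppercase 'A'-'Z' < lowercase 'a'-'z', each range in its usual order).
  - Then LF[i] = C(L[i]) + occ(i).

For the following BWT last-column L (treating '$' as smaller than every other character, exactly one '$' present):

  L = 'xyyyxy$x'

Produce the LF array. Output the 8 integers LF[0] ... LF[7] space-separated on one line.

Char counts: '$':1, 'x':3, 'y':4
C (first-col start): C('$')=0, C('x')=1, C('y')=4
L[0]='x': occ=0, LF[0]=C('x')+0=1+0=1
L[1]='y': occ=0, LF[1]=C('y')+0=4+0=4
L[2]='y': occ=1, LF[2]=C('y')+1=4+1=5
L[3]='y': occ=2, LF[3]=C('y')+2=4+2=6
L[4]='x': occ=1, LF[4]=C('x')+1=1+1=2
L[5]='y': occ=3, LF[5]=C('y')+3=4+3=7
L[6]='$': occ=0, LF[6]=C('$')+0=0+0=0
L[7]='x': occ=2, LF[7]=C('x')+2=1+2=3

Answer: 1 4 5 6 2 7 0 3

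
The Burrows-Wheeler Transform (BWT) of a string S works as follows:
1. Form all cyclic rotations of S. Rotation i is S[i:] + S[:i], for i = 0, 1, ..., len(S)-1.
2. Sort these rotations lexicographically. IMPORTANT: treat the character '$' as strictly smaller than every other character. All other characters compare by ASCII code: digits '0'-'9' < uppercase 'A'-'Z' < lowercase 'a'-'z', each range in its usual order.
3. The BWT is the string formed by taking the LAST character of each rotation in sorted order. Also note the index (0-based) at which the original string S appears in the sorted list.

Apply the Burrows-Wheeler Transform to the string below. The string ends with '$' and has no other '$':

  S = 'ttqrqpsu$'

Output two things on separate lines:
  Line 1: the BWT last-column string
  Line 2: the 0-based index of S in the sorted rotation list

All 9 rotations (rotation i = S[i:]+S[:i]):
  rot[0] = ttqrqpsu$
  rot[1] = tqrqpsu$t
  rot[2] = qrqpsu$tt
  rot[3] = rqpsu$ttq
  rot[4] = qpsu$ttqr
  rot[5] = psu$ttqrq
  rot[6] = su$ttqrqp
  rot[7] = u$ttqrqps
  rot[8] = $ttqrqpsu
Sorted (with $ < everything):
  sorted[0] = $ttqrqpsu  (last char: 'u')
  sorted[1] = psu$ttqrq  (last char: 'q')
  sorted[2] = qpsu$ttqr  (last char: 'r')
  sorted[3] = qrqpsu$tt  (last char: 't')
  sorted[4] = rqpsu$ttq  (last char: 'q')
  sorted[5] = su$ttqrqp  (last char: 'p')
  sorted[6] = tqrqpsu$t  (last char: 't')
  sorted[7] = ttqrqpsu$  (last char: '$')
  sorted[8] = u$ttqrqps  (last char: 's')
Last column: uqrtqpt$s
Original string S is at sorted index 7

Answer: uqrtqpt$s
7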